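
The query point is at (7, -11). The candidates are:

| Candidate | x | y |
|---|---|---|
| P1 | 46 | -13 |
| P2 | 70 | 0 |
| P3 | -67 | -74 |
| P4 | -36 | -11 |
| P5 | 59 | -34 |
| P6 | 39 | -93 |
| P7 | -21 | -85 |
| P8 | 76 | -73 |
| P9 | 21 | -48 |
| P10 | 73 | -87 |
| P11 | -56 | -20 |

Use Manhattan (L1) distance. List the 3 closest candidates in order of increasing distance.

P1, P4, P9

Distances from (7, -11):
P1: 41
P2: 74
P3: 137
P4: 43
P5: 75
P6: 114
P7: 102
P8: 131
P9: 51
P10: 142
P11: 72
Sorted: P1 (41) < P4 (43) < P9 (51) < P11 (72) < P2 (74) < …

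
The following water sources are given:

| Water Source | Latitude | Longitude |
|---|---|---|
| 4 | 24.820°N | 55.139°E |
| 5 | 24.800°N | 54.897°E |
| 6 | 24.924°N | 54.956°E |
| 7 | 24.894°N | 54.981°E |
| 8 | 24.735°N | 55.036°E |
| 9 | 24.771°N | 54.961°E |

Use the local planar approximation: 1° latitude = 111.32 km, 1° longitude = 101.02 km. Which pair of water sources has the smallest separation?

6 and 7

Pairwise distances:
6–7: 4.187 km
5–9: 7.226 km
8–9: 8.571 km
5–7: 13.472 km
7–9: 13.841 km
4–8: 14.064 km
5–6: 15.035 km
5–8: 15.796 km
6–9: 17.039 km
4–7: 17.962 km
7–8: 18.551 km
4–9: 18.791 km
4–6: 21.813 km
6–8: 22.538 km
4–5: 24.548 km
Closest pair: 6–7 at 4.187 km.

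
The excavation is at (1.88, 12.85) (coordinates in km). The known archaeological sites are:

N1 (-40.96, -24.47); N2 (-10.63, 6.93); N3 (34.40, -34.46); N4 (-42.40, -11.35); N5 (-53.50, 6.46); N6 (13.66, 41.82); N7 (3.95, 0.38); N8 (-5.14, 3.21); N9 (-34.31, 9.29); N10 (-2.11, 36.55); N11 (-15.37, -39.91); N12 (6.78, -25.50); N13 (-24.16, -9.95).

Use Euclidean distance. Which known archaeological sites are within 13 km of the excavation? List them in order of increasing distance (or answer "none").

N8, N7

Distances from (1.88, 12.85):
N1: √((-42.84)² + (-37.32)²) = √(1835.2656 + 1392.7824) = 56.82 km
N2: √((-12.51)² + (-5.92)²) = √(156.5001 + 35.0464) = 13.84 km
N3: √((32.52)² + (-47.31)²) = √(1057.5504 + 2238.2361) = 57.41 km
N4: √((-44.28)² + (-24.20)²) = √(1960.7184 + 585.6400) = 50.46 km
N5: √((-55.38)² + (-6.39)²) = √(3066.9444 + 40.8321) = 55.75 km
N6: √((11.78)² + (28.97)²) = √(138.7684 + 839.2609) = 31.27 km
N7: √((2.07)² + (-12.47)²) = √(4.2849 + 155.5009) = 12.64 km
N8: √((-7.02)² + (-9.64)²) = √(49.2804 + 92.9296) = 11.93 km
N9: √((-36.19)² + (-3.56)²) = √(1309.7161 + 12.6736) = 36.36 km
N10: √((-3.99)² + (23.70)²) = √(15.9201 + 561.6900) = 24.03 km
N11: √((-17.25)² + (-52.76)²) = √(297.5625 + 2783.6176) = 55.51 km
N12: √((4.90)² + (-38.35)²) = √(24.0100 + 1470.7225) = 38.66 km
N13: √((-26.04)² + (-22.80)²) = √(678.0816 + 519.8400) = 34.61 km
Threshold 13 km: N8 (11.93 km), N7 (12.64 km) are within range.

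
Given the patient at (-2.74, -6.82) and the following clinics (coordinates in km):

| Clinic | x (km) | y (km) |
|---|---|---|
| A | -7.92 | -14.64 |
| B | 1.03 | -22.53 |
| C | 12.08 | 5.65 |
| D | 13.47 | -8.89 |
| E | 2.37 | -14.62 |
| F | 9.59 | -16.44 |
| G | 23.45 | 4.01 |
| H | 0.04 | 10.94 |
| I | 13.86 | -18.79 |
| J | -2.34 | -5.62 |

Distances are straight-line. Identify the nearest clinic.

J

Distances from (-2.74, -6.82):
A: √((-5.18)² + (-7.82)²) = √(26.8324 + 61.1524) = 9.38 km
B: √((3.77)² + (-15.71)²) = √(14.2129 + 246.8041) = 16.16 km
C: √((14.82)² + (12.47)²) = √(219.6324 + 155.5009) = 19.37 km
D: √((16.21)² + (-2.07)²) = √(262.7641 + 4.2849) = 16.34 km
E: √((5.11)² + (-7.80)²) = √(26.1121 + 60.8400) = 9.32 km
F: √((12.33)² + (-9.62)²) = √(152.0289 + 92.5444) = 15.64 km
G: √((26.19)² + (10.83)²) = √(685.9161 + 117.2889) = 28.34 km
H: √((2.78)² + (17.76)²) = √(7.7284 + 315.4176) = 17.98 km
I: √((16.60)² + (-11.97)²) = √(275.5600 + 143.2809) = 20.47 km
J: √((0.40)² + (1.20)²) = √(0.1600 + 1.4400) = 1.26 km
Minimum: J at 1.26 km.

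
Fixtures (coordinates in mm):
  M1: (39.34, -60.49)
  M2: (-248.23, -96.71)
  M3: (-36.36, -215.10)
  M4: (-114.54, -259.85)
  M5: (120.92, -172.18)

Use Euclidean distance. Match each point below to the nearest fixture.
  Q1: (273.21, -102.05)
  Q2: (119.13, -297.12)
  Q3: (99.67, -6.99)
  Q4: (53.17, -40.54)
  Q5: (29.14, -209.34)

Q1→M5; Q2→M5; Q3→M1; Q4→M1; Q5→M3

Q1 at (273.21, -102.05):
  M1: 237.53 mm
  M2: 521.47 mm
  M3: 329.57 mm
  M4: 418.63 mm
  M5: 167.66 mm
  → nearest: M5 (167.66 mm)
Q2 at (119.13, -297.12):
  M1: 249.72 mm
  M2: 418.47 mm
  M3: 175.80 mm
  M4: 236.62 mm
  M5: 124.95 mm
  → nearest: M5 (124.95 mm)
Q3 at (99.67, -6.99):
  M1: 80.63 mm
  M2: 359.28 mm
  M3: 248.62 mm
  M4: 331.40 mm
  M5: 166.55 mm
  → nearest: M1 (80.63 mm)
Q4 at (53.17, -40.54):
  M1: 24.27 mm
  M2: 306.59 mm
  M3: 196.18 mm
  M4: 276.09 mm
  M5: 148.05 mm
  → nearest: M1 (24.27 mm)
Q5 at (29.14, -209.34):
  M1: 149.20 mm
  M2: 299.37 mm
  M3: 65.75 mm
  M4: 152.30 mm
  M5: 99.02 mm
  → nearest: M3 (65.75 mm)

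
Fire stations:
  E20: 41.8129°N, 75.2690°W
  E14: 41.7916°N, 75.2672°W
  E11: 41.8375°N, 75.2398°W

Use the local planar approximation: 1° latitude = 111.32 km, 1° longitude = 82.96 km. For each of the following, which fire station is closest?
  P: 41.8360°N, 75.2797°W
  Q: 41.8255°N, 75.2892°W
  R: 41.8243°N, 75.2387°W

P at 41.8360°N, 75.2797°W:
  E20: √((-0.0231·111.32)² + (0.0107·82.96)²) = √(6.612571 + 0.787962) = 2.7204 km
  E14: √((-0.0444·111.32)² + (0.0125·82.96)²) = √(24.429374 + 1.075369) = 5.0502 km
  E11: √((0.0015·111.32)² + (0.0399·82.96)²) = √(0.027882 + 10.956788) = 3.3143 km
  → nearest: E20 (2.7204 km)
Q at 41.8255°N, 75.2892°W:
  E20: √((-0.0126·111.32)² + (0.0202·82.96)²) = √(1.967377 + 2.808279) = 2.1853 km
  E14: √((-0.0339·111.32)² + (0.0220·82.96)²) = √(14.241174 + 3.331063) = 4.1919 km
  E11: √((0.0120·111.32)² + (0.0494·82.96)²) = √(1.784469 + 16.795440) = 4.3104 km
  → nearest: E20 (2.1853 km)
R at 41.8243°N, 75.2387°W:
  E20: √((-0.0114·111.32)² + (-0.0303·82.96)²) = √(1.610483 + 6.318627) = 2.8159 km
  E14: √((-0.0327·111.32)² + (-0.0285·82.96)²) = √(13.250794 + 5.590198) = 4.3406 km
  E11: √((0.0132·111.32)² + (-0.0011·82.96)²) = √(2.159207 + 0.008328) = 1.4723 km
  → nearest: E11 (1.4723 km)

P→E20; Q→E20; R→E11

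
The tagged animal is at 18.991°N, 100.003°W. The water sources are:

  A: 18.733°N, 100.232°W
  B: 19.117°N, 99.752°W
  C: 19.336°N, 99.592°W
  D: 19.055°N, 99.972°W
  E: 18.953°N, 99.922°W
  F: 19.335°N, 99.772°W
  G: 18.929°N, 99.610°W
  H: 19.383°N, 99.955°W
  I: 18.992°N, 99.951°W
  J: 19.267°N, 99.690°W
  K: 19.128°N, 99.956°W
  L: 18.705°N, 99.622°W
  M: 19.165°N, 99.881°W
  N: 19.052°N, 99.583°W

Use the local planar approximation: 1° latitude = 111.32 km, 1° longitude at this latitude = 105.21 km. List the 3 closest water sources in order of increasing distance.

I, D, E

Distances from 18.991°N, 100.003°W:
A: 37.488 km
B: 29.902 km
C: 57.834 km
D: 7.836 km
E: 9.514 km
F: 45.355 km
G: 41.920 km
H: 43.929 km
I: 5.472 km
J: 45.038 km
K: 16.032 km
L: 51.190 km
M: 23.237 km
N: 44.707 km
Sorted: I (5.472 km) < D (7.836 km) < E (9.514 km) < K (16.032 km) < M (23.237 km) < …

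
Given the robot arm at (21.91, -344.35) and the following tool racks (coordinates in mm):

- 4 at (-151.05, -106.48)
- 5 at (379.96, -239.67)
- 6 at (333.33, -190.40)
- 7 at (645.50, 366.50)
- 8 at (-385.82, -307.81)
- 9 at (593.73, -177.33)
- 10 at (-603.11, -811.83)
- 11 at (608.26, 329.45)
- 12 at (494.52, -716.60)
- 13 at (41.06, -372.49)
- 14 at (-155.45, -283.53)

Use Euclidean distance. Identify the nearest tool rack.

Distances from (21.91, -344.35):
4: 294.10 mm
5: 373.04 mm
6: 347.39 mm
7: 945.61 mm
8: 409.36 mm
9: 595.71 mm
10: 780.50 mm
11: 893.20 mm
12: 601.61 mm
13: 34.04 mm
14: 187.50 mm
Minimum: 13 at 34.04 mm.

13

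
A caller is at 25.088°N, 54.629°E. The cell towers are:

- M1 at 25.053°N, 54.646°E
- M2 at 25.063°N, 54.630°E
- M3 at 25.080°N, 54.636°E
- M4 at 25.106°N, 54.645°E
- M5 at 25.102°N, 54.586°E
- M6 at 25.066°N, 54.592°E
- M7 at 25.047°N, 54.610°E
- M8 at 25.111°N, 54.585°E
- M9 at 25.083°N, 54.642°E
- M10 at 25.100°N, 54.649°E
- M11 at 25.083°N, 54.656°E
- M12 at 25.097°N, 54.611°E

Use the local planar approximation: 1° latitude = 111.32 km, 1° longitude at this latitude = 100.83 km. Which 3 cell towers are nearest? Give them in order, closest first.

Distances from 25.088°N, 54.629°E:
M1: √((-0.035·111.32)² + (0.017·100.83)²) = √(15.18037 + 2.93817) = 4.257 km
M2: √((-0.025·111.32)² + (0.001·100.83)²) = √(7.74509 + 0.01017) = 2.785 km
M3: √((-0.008·111.32)² + (0.007·100.83)²) = √(0.79310 + 0.49817) = 1.136 km
M4: √((0.018·111.32)² + (0.016·100.83)²) = √(4.01505 + 2.60267) = 2.572 km
M5: √((0.014·111.32)² + (-0.043·100.83)²) = √(2.42886 + 18.79821) = 4.607 km
M6: √((-0.022·111.32)² + (-0.037·100.83)²) = √(5.99780 + 13.91820) = 4.463 km
M7: √((-0.041·111.32)² + (-0.019·100.83)²) = √(20.83119 + 3.67017) = 4.950 km
M8: √((0.023·111.32)² + (-0.044·100.83)²) = √(6.55544 + 19.68271) = 5.122 km
M9: √((-0.005·111.32)² + (0.013·100.83)²) = √(0.30980 + 1.71817) = 1.424 km
M10: √((0.012·111.32)² + (0.020·100.83)²) = √(1.78447 + 4.06668) = 2.419 km
M11: √((-0.005·111.32)² + (0.027·100.83)²) = √(0.30980 + 7.41152) = 2.779 km
M12: √((0.009·111.32)² + (-0.018·100.83)²) = √(1.00376 + 3.29401) = 2.073 km
Sorted: M3 (1.136 km) < M9 (1.424 km) < M12 (2.073 km) < M10 (2.419 km) < M4 (2.572 km) < …

M3, M9, M12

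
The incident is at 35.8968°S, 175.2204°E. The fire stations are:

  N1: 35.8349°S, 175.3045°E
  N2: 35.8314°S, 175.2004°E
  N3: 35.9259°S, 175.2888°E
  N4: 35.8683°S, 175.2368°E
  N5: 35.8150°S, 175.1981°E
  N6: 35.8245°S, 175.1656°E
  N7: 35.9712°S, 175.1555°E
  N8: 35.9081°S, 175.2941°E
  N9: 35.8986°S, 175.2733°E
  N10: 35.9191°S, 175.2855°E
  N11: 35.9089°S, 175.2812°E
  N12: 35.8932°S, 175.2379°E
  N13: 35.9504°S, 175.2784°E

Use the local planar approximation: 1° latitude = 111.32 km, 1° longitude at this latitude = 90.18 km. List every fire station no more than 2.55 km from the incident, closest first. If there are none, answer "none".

Distances from 35.8968°S, 175.2204°E:
N1: 10.2470 km
N2: 7.5004 km
N3: 6.9672 km
N4: 3.5004 km
N5: 9.3254 km
N6: 9.4445 km
N7: 10.1414 km
N8: 6.7643 km
N9: 4.7747 km
N10: 6.3740 km
N11: 5.6460 km
N12: 1.6282 km
N13: 7.9347 km
Threshold 2.55 km: N12 (1.6282 km) is within range.

N12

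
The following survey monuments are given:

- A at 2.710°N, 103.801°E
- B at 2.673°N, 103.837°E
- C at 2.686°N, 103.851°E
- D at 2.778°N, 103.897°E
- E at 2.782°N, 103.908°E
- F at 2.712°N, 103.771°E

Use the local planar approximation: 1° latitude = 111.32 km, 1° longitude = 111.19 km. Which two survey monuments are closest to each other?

D and E

Pairwise distances:
A–B: √((-0.037·111.32)² + (0.036·111.19)²) = √(16.96484 + 16.02273) = 5.743 km
A–C: √((-0.024·111.32)² + (0.050·111.19)²) = √(7.13787 + 30.90804) = 6.168 km
A–D: √((0.068·111.32)² + (0.096·111.19)²) = √(57.30127 + 113.93940) = 13.086 km
A–E: √((0.072·111.32)² + (0.107·111.19)²) = √(64.24087 + 141.54646) = 14.345 km
A–F: √((0.002·111.32)² + (-0.030·111.19)²) = √(0.04957 + 11.12689) = 3.343 km
B–C: √((0.013·111.32)² + (0.014·111.19)²) = √(2.09427 + 2.42319) = 2.125 km
B–D: √((0.105·111.32)² + (0.060·111.19)²) = √(136.62337 + 44.50758) = 13.458 km
B–E: √((0.109·111.32)² + (0.071·111.19)²) = √(147.23104 + 62.32297) = 14.476 km
B–F: √((0.039·111.32)² + (-0.066·111.19)²) = √(18.84845 + 53.85417) = 8.527 km
C–D: √((0.092·111.32)² + (0.046·111.19)²) = √(104.88709 + 26.16057) = 11.448 km
C–E: √((0.096·111.32)² + (0.057·111.19)²) = √(114.20598 + 40.16809) = 12.425 km
C–F: √((0.026·111.32)² + (-0.080·111.19)²) = √(8.37709 + 79.12458) = 9.354 km
D–E: √((0.004·111.32)² + (0.011·111.19)²) = √(0.19827 + 1.49595) = 1.302 km
D–F: √((-0.066·111.32)² + (-0.126·111.19)²) = √(53.98017 + 196.27842) = 15.820 km
E–F: √((-0.070·111.32)² + (-0.137·111.19)²) = √(60.72150 + 232.04520) = 17.110 km
Closest pair: D–E at 1.302 km.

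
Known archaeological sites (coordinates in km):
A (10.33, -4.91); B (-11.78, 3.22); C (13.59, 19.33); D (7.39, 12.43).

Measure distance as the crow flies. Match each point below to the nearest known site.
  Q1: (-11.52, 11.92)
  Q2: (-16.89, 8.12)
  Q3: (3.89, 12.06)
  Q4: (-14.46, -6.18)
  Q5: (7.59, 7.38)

Q1 at (-11.52, 11.92):
  A: √((21.85)² + (-16.83)²) = √(477.4225 + 283.2489) = 27.58 km
  B: √((-0.26)² + (-8.70)²) = √(0.0676 + 75.6900) = 8.70 km
  C: √((25.11)² + (7.41)²) = √(630.5121 + 54.9081) = 26.18 km
  D: √((18.91)² + (0.51)²) = √(357.5881 + 0.2601) = 18.92 km
  → nearest: B (8.70 km)
Q2 at (-16.89, 8.12):
  A: √((27.22)² + (-13.03)²) = √(740.9284 + 169.7809) = 30.18 km
  B: √((5.11)² + (-4.90)²) = √(26.1121 + 24.0100) = 7.08 km
  C: √((30.48)² + (11.21)²) = √(929.0304 + 125.6641) = 32.48 km
  D: √((24.28)² + (4.31)²) = √(589.5184 + 18.5761) = 24.66 km
  → nearest: B (7.08 km)
Q3 at (3.89, 12.06):
  A: √((6.44)² + (-16.97)²) = √(41.4736 + 287.9809) = 18.15 km
  B: √((-15.67)² + (-8.84)²) = √(245.5489 + 78.1456) = 17.99 km
  C: √((9.70)² + (7.27)²) = √(94.0900 + 52.8529) = 12.12 km
  D: √((3.50)² + (0.37)²) = √(12.2500 + 0.1369) = 3.52 km
  → nearest: D (3.52 km)
Q4 at (-14.46, -6.18):
  A: √((24.79)² + (1.27)²) = √(614.5441 + 1.6129) = 24.82 km
  B: √((2.68)² + (9.40)²) = √(7.1824 + 88.3600) = 9.77 km
  C: √((28.05)² + (25.51)²) = √(786.8025 + 650.7601) = 37.92 km
  D: √((21.85)² + (18.61)²) = √(477.4225 + 346.3321) = 28.70 km
  → nearest: B (9.77 km)
Q5 at (7.59, 7.38):
  A: √((2.74)² + (-12.29)²) = √(7.5076 + 151.0441) = 12.59 km
  B: √((-19.37)² + (-4.16)²) = √(375.1969 + 17.3056) = 19.81 km
  C: √((6.00)² + (11.95)²) = √(36.0000 + 142.8025) = 13.37 km
  D: √((-0.20)² + (5.05)²) = √(0.0400 + 25.5025) = 5.05 km
  → nearest: D (5.05 km)

Q1→B; Q2→B; Q3→D; Q4→B; Q5→D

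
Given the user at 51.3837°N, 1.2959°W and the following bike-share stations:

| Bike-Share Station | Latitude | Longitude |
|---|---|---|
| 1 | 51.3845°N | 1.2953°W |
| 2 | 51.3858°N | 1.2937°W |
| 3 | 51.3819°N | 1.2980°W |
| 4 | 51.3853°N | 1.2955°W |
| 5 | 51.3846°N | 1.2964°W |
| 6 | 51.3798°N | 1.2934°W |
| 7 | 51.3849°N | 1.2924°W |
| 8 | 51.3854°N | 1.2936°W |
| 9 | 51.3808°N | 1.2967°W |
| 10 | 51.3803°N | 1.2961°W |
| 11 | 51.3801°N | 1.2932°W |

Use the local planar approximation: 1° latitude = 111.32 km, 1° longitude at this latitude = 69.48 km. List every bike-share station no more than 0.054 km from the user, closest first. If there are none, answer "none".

none

Distances from 51.3837°N, 1.2959°W:
1: √((0.0008·111.32)² + (0.0006·69.48)²) = √(0.007931 + 0.001738) = 0.0983 km
2: √((0.0021·111.32)² + (0.0022·69.48)²) = √(0.054649 + 0.023365) = 0.2793 km
3: √((-0.0018·111.32)² + (-0.0021·69.48)²) = √(0.040151 + 0.021289) = 0.2479 km
4: √((0.0016·111.32)² + (0.0004·69.48)²) = √(0.031724 + 0.000772) = 0.1803 km
5: √((0.0009·111.32)² + (-0.0005·69.48)²) = √(0.010038 + 0.001207) = 0.1060 km
6: √((-0.0039·111.32)² + (0.0025·69.48)²) = √(0.188484 + 0.030172) = 0.4676 km
7: √((0.0012·111.32)² + (0.0035·69.48)²) = √(0.017845 + 0.059137) = 0.2775 km
8: √((0.0017·111.32)² + (0.0023·69.48)²) = √(0.035813 + 0.025537) = 0.2477 km
9: √((-0.0029·111.32)² + (-0.0008·69.48)²) = √(0.104218 + 0.003090) = 0.3276 km
10: √((-0.0034·111.32)² + (-0.0002·69.48)²) = √(0.143253 + 0.000193) = 0.3787 km
11: √((-0.0036·111.32)² + (0.0027·69.48)²) = √(0.160602 + 0.035192) = 0.4425 km
Threshold 0.054 km: none within range.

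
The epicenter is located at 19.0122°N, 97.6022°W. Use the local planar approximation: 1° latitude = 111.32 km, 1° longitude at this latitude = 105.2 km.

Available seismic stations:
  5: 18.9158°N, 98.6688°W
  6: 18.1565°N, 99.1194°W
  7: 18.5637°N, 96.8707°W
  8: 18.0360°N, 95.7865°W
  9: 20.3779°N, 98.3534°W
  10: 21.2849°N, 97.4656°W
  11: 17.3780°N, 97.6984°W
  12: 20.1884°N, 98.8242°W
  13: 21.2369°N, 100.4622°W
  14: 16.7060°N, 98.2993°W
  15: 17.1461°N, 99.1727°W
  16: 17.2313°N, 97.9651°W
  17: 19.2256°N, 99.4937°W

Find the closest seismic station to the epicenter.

7

Distances from 19.0122°N, 97.6022°W:
5: √((-0.0964·111.32)² + (-1.0666·105.2)²) = √(115.159684 + 12590.258248) = 112.7183 km
6: √((-0.8557·111.32)² + (-1.5172·105.2)²) = √(9073.805365 + 25475.173337) = 185.8736 km
7: √((-0.4485·111.32)² + (0.7315·105.2)²) = √(2492.707326 + 5921.887334) = 91.7311 km
8: √((-0.9762·111.32)² + (1.8157·105.2)²) = √(11809.295827 + 36485.446615) = 219.7606 km
9: √((1.3657·111.32)² + (-0.7512·105.2)²) = √(23113.036980 + 6245.146609) = 171.3423 km
10: √((2.2727·111.32)² + (0.1366·105.2)²) = √(64007.463793 + 206.506097) = 253.4048 km
11: √((-1.6342·111.32)² + (-0.0962·105.2)²) = √(33094.574954 + 102.419258) = 182.2004 km
12: √((1.1762·111.32)² + (-1.2220·105.2)²) = √(17143.865287 + 16526.233759) = 183.4941 km
13: √((2.2247·111.32)² + (-2.8600·105.2)²) = √(61332.307574 + 90523.960384) = 389.6874 km
14: √((-2.3062·111.32)² + (-0.6971·105.2)²) = √(65908.333551 + 5378.010491) = 266.9950 km
15: √((-1.8661·111.32)² + (-1.5705·105.2)²) = √(43153.519454 + 27296.524916) = 265.4243 km
16: √((-1.7809·111.32)² + (-0.3629·105.2)²) = √(39302.978442 + 1457.489437) = 201.8922 km
17: √((0.2134·111.32)² + (-1.8915·105.2)²) = √(564.332712 + 39595.348602) = 200.3988 km
Minimum: 7 at 91.7311 km.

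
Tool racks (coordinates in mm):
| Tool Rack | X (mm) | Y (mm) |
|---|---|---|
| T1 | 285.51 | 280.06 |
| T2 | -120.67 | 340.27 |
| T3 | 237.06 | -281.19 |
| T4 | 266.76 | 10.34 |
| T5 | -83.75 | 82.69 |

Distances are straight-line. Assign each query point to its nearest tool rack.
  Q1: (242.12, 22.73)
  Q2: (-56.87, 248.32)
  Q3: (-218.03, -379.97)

Q1 at (242.12, 22.73):
  T1: √((43.39)² + (257.33)²) = √(1882.6921 + 66218.7289) = 260.96 mm
  T2: √((-362.79)² + (317.54)²) = √(131616.5841 + 100831.6516) = 482.13 mm
  T3: √((-5.06)² + (-303.92)²) = √(25.6036 + 92367.3664) = 303.96 mm
  T4: √((24.64)² + (-12.39)²) = √(607.1296 + 153.5121) = 27.58 mm
  T5: √((-325.87)² + (59.96)²) = √(106191.2569 + 3595.2016) = 331.34 mm
  → nearest: T4 (27.58 mm)
Q2 at (-56.87, 248.32):
  T1: √((342.38)² + (31.74)²) = √(117224.0644 + 1007.4276) = 343.85 mm
  T2: √((-63.80)² + (91.95)²) = √(4070.4400 + 8454.8025) = 111.92 mm
  T3: √((293.93)² + (-529.51)²) = √(86394.8449 + 280380.8401) = 605.62 mm
  T4: √((323.63)² + (-237.98)²) = √(104736.3769 + 56634.4804) = 401.71 mm
  T5: √((-26.88)² + (-165.63)²) = √(722.5344 + 27433.2969) = 167.80 mm
  → nearest: T2 (111.92 mm)
Q3 at (-218.03, -379.97):
  T1: √((503.54)² + (660.03)²) = √(253552.5316 + 435639.6009) = 830.18 mm
  T2: √((97.36)² + (720.24)²) = √(9478.9696 + 518745.6576) = 726.79 mm
  T3: √((455.09)² + (98.78)²) = √(207106.9081 + 9757.4884) = 465.69 mm
  T4: √((484.79)² + (390.31)²) = √(235021.3441 + 152341.8961) = 622.39 mm
  T5: √((134.28)² + (462.66)²) = √(18031.1184 + 214054.2756) = 481.75 mm
  → nearest: T3 (465.69 mm)

Q1→T4; Q2→T2; Q3→T3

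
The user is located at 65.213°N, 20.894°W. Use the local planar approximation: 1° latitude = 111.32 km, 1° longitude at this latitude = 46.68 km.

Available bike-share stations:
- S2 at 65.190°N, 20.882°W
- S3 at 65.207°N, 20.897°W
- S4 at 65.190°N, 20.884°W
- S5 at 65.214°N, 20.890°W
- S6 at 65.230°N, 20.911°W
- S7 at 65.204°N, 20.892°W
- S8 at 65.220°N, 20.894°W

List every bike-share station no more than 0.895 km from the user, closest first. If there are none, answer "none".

S5, S3, S8

Distances from 65.213°N, 20.894°W:
S2: √((-0.023·111.32)² + (0.012·46.68)²) = √(6.55544 + 0.31378) = 2.621 km
S3: √((-0.006·111.32)² + (-0.003·46.68)²) = √(0.44612 + 0.01961) = 0.682 km
S4: √((-0.023·111.32)² + (0.010·46.68)²) = √(6.55544 + 0.21790) = 2.603 km
S5: √((0.001·111.32)² + (0.004·46.68)²) = √(0.01239 + 0.03486) = 0.217 km
S6: √((0.017·111.32)² + (-0.017·46.68)²) = √(3.58133 + 0.62974) = 2.052 km
S7: √((-0.009·111.32)² + (0.002·46.68)²) = √(1.00376 + 0.00872) = 1.006 km
S8: √((0.007·111.32)² + (0.000·46.68)²) = √(0.60721 + 0.00000) = 0.779 km
Threshold 0.895 km: S5 (0.217 km), S3 (0.682 km), S8 (0.779 km) are within range.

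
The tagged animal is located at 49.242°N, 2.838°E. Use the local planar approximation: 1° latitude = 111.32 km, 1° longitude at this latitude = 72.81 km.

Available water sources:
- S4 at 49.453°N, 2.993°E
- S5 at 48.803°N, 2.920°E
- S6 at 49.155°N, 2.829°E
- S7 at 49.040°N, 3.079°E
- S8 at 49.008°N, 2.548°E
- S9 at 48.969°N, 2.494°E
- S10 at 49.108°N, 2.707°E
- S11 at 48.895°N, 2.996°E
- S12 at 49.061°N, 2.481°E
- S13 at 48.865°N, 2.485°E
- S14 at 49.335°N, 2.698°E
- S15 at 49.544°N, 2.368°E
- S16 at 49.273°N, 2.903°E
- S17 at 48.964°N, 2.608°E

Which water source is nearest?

Distances from 49.242°N, 2.838°E:
S4: √((0.211·111.32)² + (0.155·72.81)²) = √(551.71057 + 127.36364) = 26.059 km
S5: √((-0.439·111.32)² + (0.082·72.81)²) = √(2388.22608 + 35.64591) = 49.233 km
S6: √((-0.087·111.32)² + (-0.009·72.81)²) = √(93.79613 + 0.42940) = 9.707 km
S7: √((-0.202·111.32)² + (0.241·72.81)²) = √(505.64898 + 307.90458) = 28.523 km
S8: √((-0.234·111.32)² + (-0.290·72.81)²) = √(678.54415 + 445.83900) = 33.532 km
S9: √((-0.273·111.32)² + (-0.344·72.81)²) = √(923.57398 + 627.33418) = 39.382 km
S10: √((-0.134·111.32)² + (-0.131·72.81)²) = √(222.51331 + 90.97554) = 17.706 km
S11: √((-0.347·111.32)² + (0.158·72.81)²) = √(1492.12547 + 132.34156) = 40.305 km
S12: √((-0.181·111.32)² + (-0.357·72.81)²) = √(405.97898 + 675.64489) = 32.888 km
S13: √((-0.377·111.32)² + (-0.353·72.81)²) = √(1761.28281 + 660.58921) = 49.213 km
S14: √((0.093·111.32)² + (-0.140·72.81)²) = √(107.17964 + 103.90540) = 14.529 km
S15: √((0.302·111.32)² + (-0.470·72.81)²) = √(1130.21296 + 1171.05631) = 47.972 km
S16: √((0.031·111.32)² + (0.065·72.81)²) = √(11.90885 + 22.39798) = 5.857 km
S17: √((-0.278·111.32)² + (-0.230·72.81)²) = √(957.71433 + 280.43856) = 35.187 km
Minimum: S16 at 5.857 km.

S16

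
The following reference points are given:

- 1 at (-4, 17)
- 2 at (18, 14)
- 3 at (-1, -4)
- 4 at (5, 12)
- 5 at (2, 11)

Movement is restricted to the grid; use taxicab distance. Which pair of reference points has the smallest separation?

Pairwise distances:
1–2: 25
1–3: 24
1–4: 14
1–5: 12
2–3: 37
2–4: 15
2–5: 19
3–4: 22
3–5: 18
4–5: 4
Closest pair: 4–5 at 4.

4 and 5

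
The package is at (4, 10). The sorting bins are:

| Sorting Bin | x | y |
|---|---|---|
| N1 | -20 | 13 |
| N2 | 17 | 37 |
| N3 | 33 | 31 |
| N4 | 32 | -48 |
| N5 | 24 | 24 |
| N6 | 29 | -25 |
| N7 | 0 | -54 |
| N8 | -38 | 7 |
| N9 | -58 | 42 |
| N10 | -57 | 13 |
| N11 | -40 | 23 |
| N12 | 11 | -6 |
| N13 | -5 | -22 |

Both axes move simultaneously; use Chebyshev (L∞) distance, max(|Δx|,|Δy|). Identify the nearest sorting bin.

N12

Distances from (4, 10):
N1: max(|-24|, |3|) = 24
N2: max(|13|, |27|) = 27
N3: max(|29|, |21|) = 29
N4: max(|28|, |-58|) = 58
N5: max(|20|, |14|) = 20
N6: max(|25|, |-35|) = 35
N7: max(|-4|, |-64|) = 64
N8: max(|-42|, |-3|) = 42
N9: max(|-62|, |32|) = 62
N10: max(|-61|, |3|) = 61
N11: max(|-44|, |13|) = 44
N12: max(|7|, |-16|) = 16
N13: max(|-9|, |-32|) = 32
Minimum: N12 at 16.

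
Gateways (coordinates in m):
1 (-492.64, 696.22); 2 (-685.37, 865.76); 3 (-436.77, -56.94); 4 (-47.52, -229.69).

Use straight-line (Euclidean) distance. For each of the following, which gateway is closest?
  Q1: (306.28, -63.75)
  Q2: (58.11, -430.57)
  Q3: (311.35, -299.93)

Q1 at (306.28, -63.75):
  1: √((-798.92)² + (759.97)²) = √(638273.1664 + 577554.4009) = 1102.65 m
  2: √((-991.65)² + (929.51)²) = √(983369.7225 + 863988.8401) = 1359.18 m
  3: √((-743.05)² + (6.81)²) = √(552123.3025 + 46.3761) = 743.08 m
  4: √((-353.80)² + (-165.94)²) = √(125174.4400 + 27536.0836) = 390.78 m
  → nearest: 4 (390.78 m)
Q2 at (58.11, -430.57):
  1: √((-550.75)² + (1126.79)²) = √(303325.5625 + 1269655.7041) = 1254.19 m
  2: √((-743.48)² + (1296.33)²) = √(552762.5104 + 1680471.4689) = 1494.40 m
  3: √((-494.88)² + (373.63)²) = √(244906.2144 + 139599.3769) = 620.09 m
  4: √((-105.63)² + (200.88)²) = √(11157.6969 + 40352.7744) = 226.96 m
  → nearest: 4 (226.96 m)
Q3 at (311.35, -299.93):
  1: √((-803.99)² + (996.15)²) = √(646399.9201 + 992314.8225) = 1280.12 m
  2: √((-996.72)² + (1165.69)²) = √(993450.7584 + 1358833.1761) = 1533.72 m
  3: √((-748.12)² + (242.99)²) = √(559683.5344 + 59044.1401) = 786.59 m
  4: √((-358.87)² + (70.24)²) = √(128787.6769 + 4933.6576) = 365.68 m
  → nearest: 4 (365.68 m)

Q1→4; Q2→4; Q3→4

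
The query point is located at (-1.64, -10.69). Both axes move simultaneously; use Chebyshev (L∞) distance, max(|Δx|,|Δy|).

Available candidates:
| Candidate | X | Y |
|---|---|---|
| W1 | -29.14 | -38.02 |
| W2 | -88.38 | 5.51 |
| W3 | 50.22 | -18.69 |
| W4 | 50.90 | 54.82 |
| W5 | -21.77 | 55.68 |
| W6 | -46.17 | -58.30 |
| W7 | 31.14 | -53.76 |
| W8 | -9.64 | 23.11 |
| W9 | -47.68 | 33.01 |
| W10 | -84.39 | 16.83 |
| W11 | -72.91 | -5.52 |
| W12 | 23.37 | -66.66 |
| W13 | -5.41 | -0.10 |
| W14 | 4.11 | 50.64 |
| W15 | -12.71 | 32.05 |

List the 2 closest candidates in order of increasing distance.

Distances from (-1.64, -10.69):
W1: max(|-27.50|, |-27.33|) = 27.50
W2: max(|-86.74|, |16.20|) = 86.74
W3: max(|51.86|, |-8.00|) = 51.86
W4: max(|52.54|, |65.51|) = 65.51
W5: max(|-20.13|, |66.37|) = 66.37
W6: max(|-44.53|, |-47.61|) = 47.61
W7: max(|32.78|, |-43.07|) = 43.07
W8: max(|-8.00|, |33.80|) = 33.80
W9: max(|-46.04|, |43.70|) = 46.04
W10: max(|-82.75|, |27.52|) = 82.75
W11: max(|-71.27|, |5.17|) = 71.27
W12: max(|25.01|, |-55.97|) = 55.97
W13: max(|-3.77|, |10.59|) = 10.59
W14: max(|5.75|, |61.33|) = 61.33
W15: max(|-11.07|, |42.74|) = 42.74
Sorted: W13 (10.59) < W1 (27.50) < W8 (33.80) < W15 (42.74) < …

W13, W1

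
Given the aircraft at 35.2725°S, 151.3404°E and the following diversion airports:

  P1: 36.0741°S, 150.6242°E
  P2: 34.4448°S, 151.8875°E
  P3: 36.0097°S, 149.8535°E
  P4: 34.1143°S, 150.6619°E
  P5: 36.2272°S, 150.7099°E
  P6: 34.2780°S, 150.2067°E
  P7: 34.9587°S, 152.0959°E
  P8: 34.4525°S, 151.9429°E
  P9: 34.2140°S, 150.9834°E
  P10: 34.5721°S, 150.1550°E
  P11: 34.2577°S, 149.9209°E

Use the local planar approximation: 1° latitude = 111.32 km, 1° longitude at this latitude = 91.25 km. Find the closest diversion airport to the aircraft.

Distances from 35.2725°S, 151.3404°E:
P1: √((-0.8016·111.32)² + (-0.7162·91.25)²) = √(7962.726744 + 4271.047286) = 110.6064 km
P2: √((0.8277·111.32)² + (0.5471·91.25)²) = √(8489.699254 + 2492.293448) = 104.7950 km
P3: √((-0.7372·111.32)² + (-1.4869·91.25)²) = √(6734.681295 + 18408.960640) = 158.5675 km
P4: √((1.1582·111.32)² + (-0.6785·91.25)²) = √(16623.157377 + 3833.235047) = 143.0258 km
P5: √((-0.9547·111.32)² + (-0.6305·91.25)²) = √(11294.844090 + 3310.060472) = 120.8508 km
P6: √((0.9945·111.32)² + (-1.1337·91.25)²) = √(12256.203696 + 10701.928363) = 151.5194 km
P7: √((0.3138·111.32)² + (0.7555·91.25)²) = √(1220.259715 + 4752.637425) = 77.2845 km
P8: √((0.8200·111.32)² + (0.6025·91.25)²) = √(8332.476550 + 3022.594229) = 106.5602 km
P9: √((1.0585·111.32)² + (-0.3570·91.25)²) = √(13884.432070 + 1061.212064) = 122.2524 km
P10: √((0.7004·111.32)² + (-1.1854·91.25)²) = √(6079.091358 + 11700.262140) = 133.3392 km
P11: √((1.0148·111.32)² + (-1.4195·91.25)²) = √(12761.664190 + 16777.858988) = 171.8707 km
Minimum: P7 at 77.2845 km.

P7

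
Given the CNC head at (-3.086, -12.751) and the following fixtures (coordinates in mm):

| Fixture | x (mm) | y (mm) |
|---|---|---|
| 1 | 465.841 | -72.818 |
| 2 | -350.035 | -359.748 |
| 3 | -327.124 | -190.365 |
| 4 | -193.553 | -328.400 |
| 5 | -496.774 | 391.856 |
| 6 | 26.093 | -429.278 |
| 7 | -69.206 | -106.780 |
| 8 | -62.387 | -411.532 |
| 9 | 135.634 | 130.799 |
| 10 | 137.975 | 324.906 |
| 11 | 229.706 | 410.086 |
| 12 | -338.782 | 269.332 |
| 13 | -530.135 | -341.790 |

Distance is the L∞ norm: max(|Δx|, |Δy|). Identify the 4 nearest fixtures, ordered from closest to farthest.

7, 9, 4, 3

Distances from (-3.086, -12.751):
1: 468.927 mm
2: 346.997 mm
3: 324.038 mm
4: 315.649 mm
5: 493.688 mm
6: 416.527 mm
7: 94.029 mm
8: 398.781 mm
9: 143.550 mm
10: 337.657 mm
11: 422.837 mm
12: 335.696 mm
13: 527.049 mm
Sorted: 7 (94.029 mm) < 9 (143.550 mm) < 4 (315.649 mm) < 3 (324.038 mm) < 12 (335.696 mm) < 10 (337.657 mm) < …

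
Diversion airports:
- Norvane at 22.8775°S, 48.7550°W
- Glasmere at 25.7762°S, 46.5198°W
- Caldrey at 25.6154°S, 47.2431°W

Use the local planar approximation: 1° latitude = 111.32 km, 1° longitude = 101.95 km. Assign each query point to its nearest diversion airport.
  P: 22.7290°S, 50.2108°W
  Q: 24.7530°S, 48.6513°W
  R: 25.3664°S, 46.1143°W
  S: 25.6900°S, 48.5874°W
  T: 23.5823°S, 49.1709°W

P at 22.7290°S, 50.2108°W:
  Norvane: √((-0.1485·111.32)² + (1.4558·101.95)²) = √(273.274622 + 22028.143162) = 149.3366 km
  Glasmere: √((-3.0472·111.32)² + (3.6910·101.95)²) = √(115066.344038 + 141599.770877) = 506.6223 km
  Caldrey: √((-2.8864·111.32)² + (2.9677·101.95)²) = √(103242.717442 + 91540.747326) = 441.3428 km
  → nearest: Norvane (149.3366 km)
Q at 24.7530°S, 48.6513°W:
  Norvane: √((1.8755·111.32)² + (-0.1037·101.95)²) = √(43589.363990 + 111.771730) = 209.0482 km
  Glasmere: √((-1.0232·111.32)² + (2.1315·101.95)²) = √(12973.807754 + 47222.082346) = 245.3485 km
  Caldrey: √((-0.8624·111.32)² + (1.4082·101.95)²) = √(9216.454662 + 20611.193485) = 172.7068 km
  → nearest: Caldrey (172.7068 km)
R at 25.3664°S, 46.1143°W:
  Norvane: √((2.4889·111.32)² + (-2.6407·101.95)²) = √(76764.652933 + 72479.066491) = 386.3207 km
  Glasmere: √((-0.4098·111.32)² + (-0.4055·101.95)²) = √(2081.087322 + 1709.055544) = 61.5641 km
  Caldrey: √((-0.2490·111.32)² + (-1.1288·101.95)²) = √(768.325221 + 13243.673387) = 118.3723 km
  → nearest: Glasmere (61.5641 km)
S at 25.6900°S, 48.5874°W:
  Norvane: √((2.8125·111.32)² + (-0.1676·101.95)²) = √(98023.782656 + 291.959418) = 313.5534 km
  Glasmere: √((-0.0862·111.32)² + (2.0676·101.95)²) = √(92.079071 + 44433.191379) = 211.0101 km
  Caldrey: √((0.0746·111.32)² + (1.3443·101.95)²) = √(68.964255 + 18783.082130) = 137.3028 km
  → nearest: Caldrey (137.3028 km)
T at 23.5823°S, 49.1709°W:
  Norvane: √((0.7048·111.32)² + (0.4159·101.95)²) = √(6155.710488 + 1797.845225) = 89.1827 km
  Glasmere: √((-2.1939·111.32)² + (2.6511·101.95)²) = √(59645.825226 + 73051.086501) = 364.2759 km
  Caldrey: √((-2.0331·111.32)² + (1.9278·101.95)²) = √(51222.866209 + 38627.661067) = 299.7508 km
  → nearest: Norvane (89.1827 km)

P→Norvane; Q→Caldrey; R→Glasmere; S→Caldrey; T→Norvane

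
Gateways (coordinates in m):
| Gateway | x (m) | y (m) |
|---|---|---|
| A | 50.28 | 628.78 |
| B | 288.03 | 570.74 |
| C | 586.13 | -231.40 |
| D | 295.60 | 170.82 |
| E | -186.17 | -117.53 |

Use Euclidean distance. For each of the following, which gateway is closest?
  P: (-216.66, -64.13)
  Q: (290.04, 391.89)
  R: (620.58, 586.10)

P at (-216.66, -64.13):
  A: 742.55 m
  B: 811.03 m
  C: 820.03 m
  D: 563.57 m
  E: 61.49 m
  → nearest: E (61.49 m)
Q at (290.04, 391.89):
  A: 337.05 m
  B: 178.86 m
  C: 690.04 m
  D: 221.14 m
  E: 697.34 m
  → nearest: B (178.86 m)
R at (620.58, 586.10):
  A: 571.89 m
  B: 332.90 m
  C: 818.23 m
  D: 527.32 m
  E: 1070.49 m
  → nearest: B (332.90 m)

P→E; Q→B; R→B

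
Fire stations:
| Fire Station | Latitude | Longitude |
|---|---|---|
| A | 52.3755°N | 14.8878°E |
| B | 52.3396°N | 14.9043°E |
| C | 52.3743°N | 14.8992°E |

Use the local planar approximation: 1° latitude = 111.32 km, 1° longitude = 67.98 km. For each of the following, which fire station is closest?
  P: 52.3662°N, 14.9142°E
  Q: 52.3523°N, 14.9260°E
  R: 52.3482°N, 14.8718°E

P→C; Q→B; R→B

P at 52.3662°N, 14.9142°E:
  A: √((0.0093·111.32)² + (-0.0264·67.98)²) = √(1.071796 + 3.220848) = 2.0719 km
  B: √((-0.0266·111.32)² + (-0.0099·67.98)²) = √(8.768184 + 0.452932) = 3.0366 km
  C: √((0.0081·111.32)² + (-0.0150·67.98)²) = √(0.813048 + 1.039788) = 1.3612 km
  → nearest: C (1.3612 km)
Q at 52.3523°N, 14.9260°E:
  A: √((0.0232·111.32)² + (-0.0382·67.98)²) = √(6.669947 + 6.743557) = 3.6624 km
  B: √((-0.0127·111.32)² + (-0.0217·67.98)²) = √(1.998729 + 2.176115) = 2.0432 km
  C: √((0.0220·111.32)² + (-0.0268·67.98)²) = √(5.997797 + 3.319188) = 3.0524 km
  → nearest: B (2.0432 km)
R at 52.3482°N, 14.8718°E:
  A: √((0.0273·111.32)² + (0.0160·67.98)²) = √(9.235740 + 1.183048) = 3.2278 km
  B: √((-0.0086·111.32)² + (0.0325·67.98)²) = √(0.916523 + 4.881227) = 2.4079 km
  C: √((0.0261·111.32)² + (0.0274·67.98)²) = √(8.441651 + 3.469472) = 3.4512 km
  → nearest: B (2.4079 km)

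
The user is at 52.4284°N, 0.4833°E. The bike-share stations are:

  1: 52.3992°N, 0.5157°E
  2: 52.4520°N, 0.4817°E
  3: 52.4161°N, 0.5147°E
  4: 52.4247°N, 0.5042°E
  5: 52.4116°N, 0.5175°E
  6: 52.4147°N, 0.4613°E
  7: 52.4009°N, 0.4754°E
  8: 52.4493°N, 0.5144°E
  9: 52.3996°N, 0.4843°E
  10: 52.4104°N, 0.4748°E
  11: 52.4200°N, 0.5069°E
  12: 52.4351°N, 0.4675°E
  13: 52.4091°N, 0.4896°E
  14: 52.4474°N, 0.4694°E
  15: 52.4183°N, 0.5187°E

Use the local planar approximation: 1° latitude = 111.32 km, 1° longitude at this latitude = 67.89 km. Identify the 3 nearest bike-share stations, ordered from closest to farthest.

12, 4, 11

Distances from 52.4284°N, 0.4833°E:
1: 3.9248 km
2: 2.6294 km
3: 2.5336 km
4: 1.4775 km
5: 2.9814 km
6: 2.1346 km
7: 3.1079 km
8: 3.1418 km
9: 3.2067 km
10: 2.0852 km
11: 1.8551 km
12: 1.3065 km
13: 2.1906 km
14: 2.3160 km
15: 2.6533 km
Sorted: 12 (1.3065 km) < 4 (1.4775 km) < 11 (1.8551 km) < 10 (2.0852 km) < 6 (2.1346 km) < …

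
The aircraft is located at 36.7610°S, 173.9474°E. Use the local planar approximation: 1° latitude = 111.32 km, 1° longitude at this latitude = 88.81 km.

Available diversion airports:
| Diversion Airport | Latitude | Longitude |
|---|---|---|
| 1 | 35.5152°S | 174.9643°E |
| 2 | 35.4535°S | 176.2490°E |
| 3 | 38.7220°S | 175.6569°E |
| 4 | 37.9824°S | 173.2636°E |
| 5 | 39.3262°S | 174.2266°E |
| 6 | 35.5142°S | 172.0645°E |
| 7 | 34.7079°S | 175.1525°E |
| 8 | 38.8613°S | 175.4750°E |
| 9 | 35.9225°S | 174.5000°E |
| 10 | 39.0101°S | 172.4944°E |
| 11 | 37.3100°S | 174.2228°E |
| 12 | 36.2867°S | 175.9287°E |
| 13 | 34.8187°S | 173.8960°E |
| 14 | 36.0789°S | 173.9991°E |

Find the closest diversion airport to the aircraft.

11

Distances from 36.7610°S, 173.9474°E:
1: √((1.2458·111.32)² + (1.0169·88.81)²) = √(19232.823602 + 8156.056672) = 165.4959 km
2: √((1.3075·111.32)² + (2.3016·88.81)²) = √(21185.064491 + 41781.443271) = 250.9313 km
3: √((-1.9610·111.32)² + (1.7095·88.81)²) = √(47654.243834 + 23049.523430) = 265.9018 km
4: √((-1.2214·111.32)² + (-0.6838·88.81)²) = √(18486.820595 + 3687.923749) = 148.9119 km
5: √((-2.5652·111.32)² + (0.2792·88.81)²) = √(81543.407915 + 614.829317) = 286.6326 km
6: √((1.2468·111.32)² + (-1.8829·88.81)²) = √(19263.712256 + 27962.645120) = 217.3163 km
7: √((2.0531·111.32)² + (1.2051·88.81)²) = √(52235.601654 + 11454.335856) = 252.3687 km
8: √((-2.1003·111.32)² + (1.5276·88.81)²) = √(54664.963199 + 18405.305884) = 270.3151 km
9: √((0.8385·111.32)² + (0.5526·88.81)²) = √(8712.695361 + 2408.493626) = 105.4570 km
10: √((-2.2491·111.32)² + (-1.4530·88.81)²) = √(62685.042761 + 16651.561615) = 281.6675 km
11: √((-0.5490·111.32)² + (0.2754·88.81)²) = √(3735.004112 + 598.207167) = 65.8271 km
12: √((0.4743·111.32)² + (1.9813·88.81)²) = √(2787.742426 + 30961.658716) = 183.7101 km
13: √((1.9423·111.32)² + (-0.0514·88.81)²) = √(46749.720170 + 20.837709) = 216.2650 km
14: √((0.6821·111.32)² + (0.0517·88.81)²) = √(5765.573254 + 21.081661) = 76.0701 km
Minimum: 11 at 65.8271 km.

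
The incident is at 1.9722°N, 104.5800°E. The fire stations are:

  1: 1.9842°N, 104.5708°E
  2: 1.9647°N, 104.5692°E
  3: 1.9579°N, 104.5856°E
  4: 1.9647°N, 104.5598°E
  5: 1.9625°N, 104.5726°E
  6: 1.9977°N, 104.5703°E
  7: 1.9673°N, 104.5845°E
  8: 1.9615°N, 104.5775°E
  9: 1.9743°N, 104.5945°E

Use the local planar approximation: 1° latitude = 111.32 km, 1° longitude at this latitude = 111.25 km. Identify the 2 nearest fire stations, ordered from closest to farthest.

7, 8

Distances from 1.9722°N, 104.5800°E:
1: 1.6829 km
2: 1.4631 km
3: 1.7094 km
4: 2.3973 km
5: 1.3578 km
6: 3.0369 km
7: 0.7404 km
8: 1.2232 km
9: 1.6300 km
Sorted: 7 (0.7404 km) < 8 (1.2232 km) < 5 (1.3578 km) < 2 (1.4631 km) < …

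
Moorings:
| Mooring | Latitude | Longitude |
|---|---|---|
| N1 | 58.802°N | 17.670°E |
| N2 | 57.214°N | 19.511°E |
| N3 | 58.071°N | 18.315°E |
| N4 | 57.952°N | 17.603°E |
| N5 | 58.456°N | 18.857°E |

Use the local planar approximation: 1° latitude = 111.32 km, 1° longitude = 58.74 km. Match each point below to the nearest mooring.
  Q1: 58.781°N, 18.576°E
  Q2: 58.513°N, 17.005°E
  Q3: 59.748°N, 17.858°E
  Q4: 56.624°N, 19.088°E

Q1→N5; Q2→N1; Q3→N1; Q4→N2

Q1 at 58.781°N, 18.576°E:
  N1: √((0.021·111.32)² + (-0.906·58.74)²) = √(5.46493 + 2832.20236) = 53.270 km
  N2: √((-1.567·111.32)² + (0.935·58.74)²) = √(30428.76935 + 3016.41510) = 182.880 km
  N3: √((-0.710·111.32)² + (-0.261·58.74)²) = √(6246.87898 + 235.04385) = 80.510 km
  N4: √((-0.829·111.32)² + (-0.973·58.74)²) = √(8516.38834 + 3266.58200) = 108.549 km
  N5: √((-0.325·111.32)² + (0.281·58.74)²) = √(1308.92004 + 272.44606) = 39.766 km
  → nearest: N5 (39.766 km)
Q2 at 58.513°N, 17.005°E:
  N1: √((0.289·111.32)² + (0.665·58.74)²) = √(1035.00413 + 1525.84766) = 50.605 km
  N2: √((-1.299·111.32)² + (2.506·58.74)²) = √(20910.51348 + 21668.55834) = 206.347 km
  N3: √((-0.442·111.32)² + (1.310·58.74)²) = √(2420.97851 + 5921.21016) = 91.336 km
  N4: √((-0.561·111.32)² + (0.598·58.74)²) = √(3900.06745 + 1233.87241) = 71.652 km
  N5: √((-0.057·111.32)² + (1.852·58.74)²) = √(40.26207 + 11834.49823) = 108.971 km
  → nearest: N1 (50.605 km)
Q3 at 59.748°N, 17.858°E:
  N1: √((-0.946·111.32)² + (-0.188·58.74)²) = √(11089.92651 + 121.95050) = 105.886 km
  N2: √((-2.534·111.32)² + (1.653·58.74)²) = √(79571.87952 + 9427.87013) = 298.328 km
  N3: √((-1.677·111.32)² + (0.457·58.74)²) = √(34850.78144 + 720.61000) = 188.604 km
  N4: √((-1.796·111.32)² + (-0.255·58.74)²) = √(39972.29280 + 224.36145) = 200.491 km
  N5: √((-1.292·111.32)² + (0.999·58.74)²) = √(20685.75719 + 3443.49028) = 155.336 km
  → nearest: N1 (105.886 km)
Q4 at 56.624°N, 19.088°E:
  N1: √((2.178·111.32)² + (-1.418·58.74)²) = √(58784.40763 + 6937.77716) = 256.363 km
  N2: √((0.590·111.32)² + (0.423·58.74)²) = √(4313.70477 + 617.37440) = 70.222 km
  N3: √((1.447·111.32)² + (-0.773·58.74)²) = √(25946.77929 + 2061.70665) = 167.357 km
  N4: √((1.328·111.32)² + (-1.485·58.74)²) = √(21854.58406 + 7608.88100) = 171.649 km
  N5: √((1.832·111.32)² + (-0.231·58.74)²) = √(41590.80573 + 184.11613) = 204.389 km
  → nearest: N2 (70.222 km)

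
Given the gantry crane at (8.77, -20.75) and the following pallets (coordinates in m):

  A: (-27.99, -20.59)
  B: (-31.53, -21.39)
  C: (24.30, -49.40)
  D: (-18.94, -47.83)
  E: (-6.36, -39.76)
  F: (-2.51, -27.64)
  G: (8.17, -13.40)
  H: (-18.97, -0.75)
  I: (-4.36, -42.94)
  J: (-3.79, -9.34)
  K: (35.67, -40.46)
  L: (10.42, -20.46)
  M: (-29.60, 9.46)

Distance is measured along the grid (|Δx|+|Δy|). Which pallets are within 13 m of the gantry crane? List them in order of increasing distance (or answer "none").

Distances from (8.77, -20.75):
A: |-36.76| + |0.16| = 36.76 + 0.16 = 36.92 m
B: |-40.30| + |-0.64| = 40.30 + 0.64 = 40.94 m
C: |15.53| + |-28.65| = 15.53 + 28.65 = 44.18 m
D: |-27.71| + |-27.08| = 27.71 + 27.08 = 54.79 m
E: |-15.13| + |-19.01| = 15.13 + 19.01 = 34.14 m
F: |-11.28| + |-6.89| = 11.28 + 6.89 = 18.17 m
G: |-0.60| + |7.35| = 0.60 + 7.35 = 7.95 m
H: |-27.74| + |20.00| = 27.74 + 20.00 = 47.74 m
I: |-13.13| + |-22.19| = 13.13 + 22.19 = 35.32 m
J: |-12.56| + |11.41| = 12.56 + 11.41 = 23.97 m
K: |26.90| + |-19.71| = 26.90 + 19.71 = 46.61 m
L: |1.65| + |0.29| = 1.65 + 0.29 = 1.94 m
M: |-38.37| + |30.21| = 38.37 + 30.21 = 68.58 m
Threshold 13 m: L (1.94 m), G (7.95 m) are within range.

L, G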